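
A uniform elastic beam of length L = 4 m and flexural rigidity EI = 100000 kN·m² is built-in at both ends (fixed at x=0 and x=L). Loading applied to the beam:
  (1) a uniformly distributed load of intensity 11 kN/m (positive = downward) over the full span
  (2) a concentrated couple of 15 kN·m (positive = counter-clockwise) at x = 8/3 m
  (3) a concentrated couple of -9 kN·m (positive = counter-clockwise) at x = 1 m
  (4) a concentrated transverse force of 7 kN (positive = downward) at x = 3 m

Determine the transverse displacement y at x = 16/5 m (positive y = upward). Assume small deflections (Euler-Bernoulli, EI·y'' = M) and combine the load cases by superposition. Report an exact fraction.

Load 1 — uniform load w=11 kN/m over full span:
  y_1 = -wx²(L-x)²/(24EI) = -11·(16/5)²·(4-(16/5))²/(24·100000) = -176/5859375 m
Load 2 — applied couple M₀=15 kN·m at a=8/3 m (b=L-a=4/3):
  y_2 = (R_Ax³/6 - M_Ax²/2 - M₀(x-a)²/2)/EI  [x>a] with R_A=5, M_A=5 = (5·(16/5)³/6 - 5·(16/5)²/2 - 15·((16/5)-(8/3))²/2)/100000 = -1/234375 m
Load 3 — applied couple M₀=-9 kN·m at a=1 m (b=L-a=3):
  y_3 = (R_Ax³/6 - M_Ax²/2 - M₀(x-a)²/2)/EI  [x>a] with R_A=-81/32, M_A=27/16 = ((-81/32)·(16/5)³/6 - (27/16)·(16/5)²/2 - (-9)·((16/5)-1)²/2)/100000 = -171/25000000 m
Load 4 — point force P=7 kN at a=3 m (b=L-a=1):
  y_4 = -Pa²(L-x)²(3bL-(3b+a)(L-x))/(6L³EI)  [x>a] = -7·3²·(4-(16/5))²·(3·1·4-(3·1+3)·(4-(16/5)))/(6·4³·100000) = -189/25000000 m
Superposition: y = Σ y_i = -761/15625000 m ≈ -0.000049 m

y(16/5) = -761/15625000 m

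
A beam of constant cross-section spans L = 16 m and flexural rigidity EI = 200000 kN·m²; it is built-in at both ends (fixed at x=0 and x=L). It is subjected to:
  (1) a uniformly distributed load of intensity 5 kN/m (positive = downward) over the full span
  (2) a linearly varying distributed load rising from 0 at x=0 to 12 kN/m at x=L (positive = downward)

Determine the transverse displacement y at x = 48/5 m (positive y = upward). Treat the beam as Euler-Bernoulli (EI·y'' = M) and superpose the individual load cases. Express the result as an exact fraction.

y(48/5) = -431616/48828125 m

Load 1 — uniform load w=5 kN/m over full span:
  y_1 = -wx²(L-x)²/(24EI) = -5·(48/5)²·(16-(48/5))²/(24·200000) = -1536/390625 m
Load 2 — triangular load w₀=12 kN/m (0→w₀ over full span):
  y_2 = -w₀x²(L-x)²(x+2L)/(120LEI) = -12·(48/5)²·(16-(48/5))²·((48/5)+2·16)/(120·16·200000) = -239616/48828125 m
Superposition: y = Σ y_i = -431616/48828125 m ≈ -0.008839 m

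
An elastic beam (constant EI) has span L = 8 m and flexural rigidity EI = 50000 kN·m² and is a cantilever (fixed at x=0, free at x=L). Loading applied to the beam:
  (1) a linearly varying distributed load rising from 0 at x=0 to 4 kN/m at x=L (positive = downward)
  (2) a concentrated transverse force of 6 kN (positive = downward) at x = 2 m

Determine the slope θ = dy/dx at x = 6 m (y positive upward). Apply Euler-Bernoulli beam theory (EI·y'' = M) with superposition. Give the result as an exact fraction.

Load 1 — triangular load w₀=4 kN/m (0→w₀ over full span):
  θ_1 = (w₀Lx²/4-w₀L²x/3-w₀x⁴/(24L))/EI = (4·8·6²/4-4·8²·6/3-4·6⁴/(24·8))/50000 = -251/50000 rad
Load 2 — point force P=6 kN at a=2 m (b=L-a=6):
  θ_2 = -Pa²/(2EI)  [x>a] = -6·2²/(2·50000) = -3/12500 rad
Superposition: θ = Σ θ_i = -263/50000 rad ≈ -0.005260 rad

θ(6) = -263/50000 rad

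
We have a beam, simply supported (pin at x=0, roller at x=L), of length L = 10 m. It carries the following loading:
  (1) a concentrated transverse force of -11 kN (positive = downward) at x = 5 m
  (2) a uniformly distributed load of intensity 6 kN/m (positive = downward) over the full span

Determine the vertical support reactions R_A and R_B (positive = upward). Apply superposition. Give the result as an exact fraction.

R_A = 49/2 kN, R_B = 49/2 kN

Load 1 — point force P=-11 kN at a=5 m (b=L-a=5):
  R_A = Pb/L = (-11)·5/10 = -11/2 kN
  R_B = Pa/L = (-11)·5/10 = -11/2 kN
Load 2 — uniform load w=6 kN/m over full span:
  R_A = wL/2 = 6·10/2 = 30 kN
  R_B = wL/2 = 6·10/2 = 30 kN
Superposition: R_A = 49/2 kN, R_B = 49/2 kN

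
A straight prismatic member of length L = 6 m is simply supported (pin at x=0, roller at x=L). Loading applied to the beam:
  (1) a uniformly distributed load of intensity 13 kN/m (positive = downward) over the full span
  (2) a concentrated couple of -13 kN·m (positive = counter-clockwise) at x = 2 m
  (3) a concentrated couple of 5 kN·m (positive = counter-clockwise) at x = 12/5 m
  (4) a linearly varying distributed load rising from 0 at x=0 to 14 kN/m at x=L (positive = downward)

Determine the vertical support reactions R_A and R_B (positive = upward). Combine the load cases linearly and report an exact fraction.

R_A = 155/3 kN, R_B = 205/3 kN

Load 1 — uniform load w=13 kN/m over full span:
  R_A = wL/2 = 13·6/2 = 39 kN
  R_B = wL/2 = 13·6/2 = 39 kN
Load 2 — applied couple M₀=-13 kN·m at a=2 m (b=L-a=4):
  R_A = M₀/L = (-13)/6 = -13/6 kN
  R_B = -M₀/L = -(-13)/6 = 13/6 kN
Load 3 — applied couple M₀=5 kN·m at a=12/5 m (b=L-a=18/5):
  R_A = M₀/L = 5/6 kN
  R_B = -M₀/L = -5/6 kN
Load 4 — triangular load w₀=14 kN/m (0→w₀ over full span):
  R_A = w₀L/6 = 14·6/6 = 14 kN
  R_B = w₀L/3 = 14·6/3 = 28 kN
Superposition: R_A = 155/3 kN, R_B = 205/3 kN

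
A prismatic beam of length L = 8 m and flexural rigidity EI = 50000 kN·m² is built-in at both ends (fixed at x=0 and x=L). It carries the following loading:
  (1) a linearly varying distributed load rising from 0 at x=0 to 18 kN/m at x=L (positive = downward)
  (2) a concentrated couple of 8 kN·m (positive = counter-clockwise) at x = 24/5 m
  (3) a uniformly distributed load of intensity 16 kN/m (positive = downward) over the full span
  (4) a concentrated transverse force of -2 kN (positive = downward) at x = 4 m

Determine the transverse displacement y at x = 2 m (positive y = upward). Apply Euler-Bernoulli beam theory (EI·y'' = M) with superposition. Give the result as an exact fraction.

Load 1 — triangular load w₀=18 kN/m (0→w₀ over full span):
  y_1 = -w₀x²(L-x)²(x+2L)/(120LEI) = -18·2²·(8-2)²·(2+2·8)/(120·8·50000) = -243/250000 m
Load 2 — applied couple M₀=8 kN·m at a=24/5 m (b=L-a=16/5):
  y_2 = (R_Ax³/6 - M_Ax²/2)/EI  [x≤a] with R_A=36/25, M_A=64/25 = ((36/25)·2³/6 - (64/25)·2²/2)/50000 = -1/15625 m
Load 3 — uniform load w=16 kN/m over full span:
  y_3 = -wx²(L-x)²/(24EI) = -16·2²·(8-2)²/(24·50000) = -6/3125 m
Load 4 — point force P=-2 kN at a=4 m (b=L-a=4):
  y_4 = -Pb²x²(3aL-(3a+b)x)/(6L³EI)  [x≤a] = -(-2)·4²·2²·(3·4·8-(3·4+4)·2)/(6·8³·50000) = 1/18750 m
Superposition: y = Σ y_i = -2177/750000 m ≈ -0.002903 m

y(2) = -2177/750000 m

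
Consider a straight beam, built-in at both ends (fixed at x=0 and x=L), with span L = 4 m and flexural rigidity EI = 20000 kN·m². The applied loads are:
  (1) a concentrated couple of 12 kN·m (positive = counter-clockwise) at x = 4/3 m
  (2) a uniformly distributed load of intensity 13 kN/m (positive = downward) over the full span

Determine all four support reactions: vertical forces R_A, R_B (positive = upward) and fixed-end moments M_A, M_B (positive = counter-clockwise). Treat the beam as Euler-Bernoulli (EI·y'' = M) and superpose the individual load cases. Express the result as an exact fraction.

R_A = 30 kN, M_A = 52/3 kN·m, R_B = 22 kN, M_B = -40/3 kN·m

Load 1 — applied couple M₀=12 kN·m at a=4/3 m (b=L-a=8/3):
  R_A = 6M₀ab/L³ = 6·12·(4/3)·(8/3)/4³ = 4 kN
  M_A = M₀b(2a-b)/L² = 12·(8/3)·(2·(4/3)-(8/3))/4² = 0 kN·m
  R_B = -6M₀ab/L³ = -6·12·(4/3)·(8/3)/4³ = -4 kN
  M_B = M₀a(2b-a)/L² = 12·(4/3)·(2·(8/3)-(4/3))/4² = 4 kN·m
Load 2 — uniform load w=13 kN/m over full span:
  R_A = wL/2 = 13·4/2 = 26 kN
  M_A = wL²/12 = 13·4²/12 = 52/3 kN·m
  R_B = wL/2 = 13·4/2 = 26 kN
  M_B = -wL²/12 = -13·4²/12 = -52/3 kN·m
Superposition: R_A = 30 kN, M_A = 52/3 kN·m, R_B = 22 kN, M_B = -40/3 kN·m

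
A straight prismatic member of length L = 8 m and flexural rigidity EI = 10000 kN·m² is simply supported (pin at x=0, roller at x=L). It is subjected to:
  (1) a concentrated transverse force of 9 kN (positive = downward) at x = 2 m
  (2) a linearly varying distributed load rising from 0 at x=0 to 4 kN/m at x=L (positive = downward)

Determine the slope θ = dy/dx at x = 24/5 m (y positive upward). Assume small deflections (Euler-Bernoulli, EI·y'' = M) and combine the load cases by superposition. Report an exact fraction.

Load 1 — point force P=9 kN at a=2 m (b=L-a=6):
  θ_1 = -Pa(2L²-6Lx+3x²+a²)/(6LEI)  [x>a] = -9·2·(2·8²-6·8·(24/5)+3·(24/5)²+2²)/(6·8·10000) = 549/500000 rad
Load 2 — triangular load w₀=4 kN/m (0→w₀ over full span):
  θ_2 = -w₀(7L⁴-30L²x²+15x⁴)/(360LEI) = -4·(7·8⁴-30·8²·(24/5)²+15·(24/5)⁴)/(360·8·10000) = 3712/3515625 rad
Superposition: θ = Σ θ_i = 242309/112500000 rad ≈ 0.002154 rad

θ(24/5) = 242309/112500000 rad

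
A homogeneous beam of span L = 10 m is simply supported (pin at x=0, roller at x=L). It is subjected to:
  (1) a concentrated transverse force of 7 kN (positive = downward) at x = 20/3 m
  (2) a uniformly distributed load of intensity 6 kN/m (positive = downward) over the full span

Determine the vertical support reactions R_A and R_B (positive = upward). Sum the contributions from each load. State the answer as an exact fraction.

Load 1 — point force P=7 kN at a=20/3 m (b=L-a=10/3):
  R_A = Pb/L = 7·(10/3)/10 = 7/3 kN
  R_B = Pa/L = 7·(20/3)/10 = 14/3 kN
Load 2 — uniform load w=6 kN/m over full span:
  R_A = wL/2 = 6·10/2 = 30 kN
  R_B = wL/2 = 6·10/2 = 30 kN
Superposition: R_A = 97/3 kN, R_B = 104/3 kN

R_A = 97/3 kN, R_B = 104/3 kN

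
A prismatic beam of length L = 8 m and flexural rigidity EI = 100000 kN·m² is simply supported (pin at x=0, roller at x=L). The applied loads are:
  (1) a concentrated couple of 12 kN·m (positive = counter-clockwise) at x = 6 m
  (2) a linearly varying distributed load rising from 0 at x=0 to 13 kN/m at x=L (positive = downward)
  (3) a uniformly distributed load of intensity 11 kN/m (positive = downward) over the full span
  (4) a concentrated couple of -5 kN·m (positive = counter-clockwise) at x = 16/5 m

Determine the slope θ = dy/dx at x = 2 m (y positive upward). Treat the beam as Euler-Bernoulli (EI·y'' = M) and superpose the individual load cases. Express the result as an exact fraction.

Load 1 — applied couple M₀=12 kN·m at a=6 m (b=L-a=2):
  θ_1 = (M₀x²/(2L)+C₁)/EI  [x≤a] with C₁=M₀(3b²-L²)/(6L)=-13 = (12·2²/(2·8)+(-13))/100000 = -1/10000 rad
Load 2 — triangular load w₀=13 kN/m (0→w₀ over full span):
  θ_2 = -w₀(7L⁴-30L²x²+15x⁴)/(360LEI) = -13·(7·8⁴-30·8²·2²+15·2⁴)/(360·8·100000) = -17251/18000000 rad
Load 3 — uniform load w=11 kN/m over full span:
  θ_3 = -w(L³-6Lx²+4x³)/(24EI) = -11·(8³-6·8·2²+4·2³)/(24·100000) = -121/75000 rad
Load 4 — applied couple M₀=-5 kN·m at a=16/5 m (b=L-a=24/5):
  θ_4 = (M₀x²/(2L)+C₁)/EI  [x≤a] with C₁=M₀(3b²-L²)/(6L)=-8/15 = ((-5)·2²/(2·8)+(-8/15))/100000 = -107/6000000 rad
Superposition: θ = Σ θ_i = -12103/4500000 rad ≈ -0.002690 rad

θ(2) = -12103/4500000 rad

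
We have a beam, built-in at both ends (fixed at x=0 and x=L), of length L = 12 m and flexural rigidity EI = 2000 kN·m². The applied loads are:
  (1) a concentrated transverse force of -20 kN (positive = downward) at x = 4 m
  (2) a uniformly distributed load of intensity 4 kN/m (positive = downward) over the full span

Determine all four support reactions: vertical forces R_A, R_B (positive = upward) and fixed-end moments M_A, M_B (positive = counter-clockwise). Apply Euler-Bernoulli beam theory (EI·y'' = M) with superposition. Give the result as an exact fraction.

Load 1 — point force P=-20 kN at a=4 m (b=L-a=8):
  R_A = Pb²(3a+b)/L³ = (-20)·8²·(3·4+8)/12³ = -400/27 kN
  M_A = Pab²/L² = (-20)·4·8²/12² = -320/9 kN·m
  R_B = Pa²(a+3b)/L³ = (-20)·4²·(4+3·8)/12³ = -140/27 kN
  M_B = -Pa²b/L² = -(-20)·4²·8/12² = 160/9 kN·m
Load 2 — uniform load w=4 kN/m over full span:
  R_A = wL/2 = 4·12/2 = 24 kN
  M_A = wL²/12 = 4·12²/12 = 48 kN·m
  R_B = wL/2 = 4·12/2 = 24 kN
  M_B = -wL²/12 = -4·12²/12 = -48 kN·m
Superposition: R_A = 248/27 kN, M_A = 112/9 kN·m, R_B = 508/27 kN, M_B = -272/9 kN·m

R_A = 248/27 kN, M_A = 112/9 kN·m, R_B = 508/27 kN, M_B = -272/9 kN·m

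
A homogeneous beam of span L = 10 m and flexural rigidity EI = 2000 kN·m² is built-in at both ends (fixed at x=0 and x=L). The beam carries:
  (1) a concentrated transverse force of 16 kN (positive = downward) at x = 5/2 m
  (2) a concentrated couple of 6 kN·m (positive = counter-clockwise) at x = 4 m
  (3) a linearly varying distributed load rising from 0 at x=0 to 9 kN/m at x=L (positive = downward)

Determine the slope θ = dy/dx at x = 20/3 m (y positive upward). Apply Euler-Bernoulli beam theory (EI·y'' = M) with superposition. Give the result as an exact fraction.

Load 1 — point force P=16 kN at a=5/2 m (b=L-a=15/2):
  θ_1 = Pa²(L-x)(2bL-(3b+a)(L-x))/(2L³EI)  [x>a] = 16·(5/2)²·(10-(20/3))·(2·(15/2)·10-(3·(15/2)+(5/2))·(10-(20/3)))/(2·10³·2000) = 1/180 rad
Load 2 — applied couple M₀=6 kN·m at a=4 m (b=L-a=6):
  θ_2 = (R_Ax²/2 - M_Ax - M₀(x-a))/EI  [x>a] with R_A=108/125, M_A=18/25 = ((108/125)·(20/3)²/2 - (18/25)·(20/3) - 6·((20/3)-4))/2000 = -1/1250 rad
Load 3 — triangular load w₀=9 kN/m (0→w₀ over full span):
  θ_3 = -w₀(2x(L-x)(L-2x)(x+2L)+x²(L-x)²)/(120LEI) = -9·(2·(20/3)·(10-(20/3))·(10-2·(20/3))·((20/3)+2·10)+(20/3)²·(10-(20/3))²)/(120·10·2000) = 7/540 rad
Superposition: θ = Σ θ_i = 299/16875 rad ≈ 0.017719 rad

θ(20/3) = 299/16875 rad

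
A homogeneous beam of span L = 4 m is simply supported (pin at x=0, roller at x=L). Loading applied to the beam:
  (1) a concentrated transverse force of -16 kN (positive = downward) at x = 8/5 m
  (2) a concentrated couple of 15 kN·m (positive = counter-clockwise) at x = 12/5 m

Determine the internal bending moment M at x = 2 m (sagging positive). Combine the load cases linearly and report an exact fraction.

Load 1 — point force P=-16 kN at a=8/5 m (b=L-a=12/5):
  M_1 = Pa(L-x)/L  [x>a] = (-16)·(8/5)·(4-2)/4 = -64/5 kN·m
Load 2 — applied couple M₀=15 kN·m at a=12/5 m (b=L-a=8/5):
  M_2 = M₀x/L  [x≤a] = 15·2/4 = 15/2 kN·m
Superposition: M = Σ M_i = -53/10 kN·m ≈ -5.300000 kN·m

M(2) = -53/10 kN·m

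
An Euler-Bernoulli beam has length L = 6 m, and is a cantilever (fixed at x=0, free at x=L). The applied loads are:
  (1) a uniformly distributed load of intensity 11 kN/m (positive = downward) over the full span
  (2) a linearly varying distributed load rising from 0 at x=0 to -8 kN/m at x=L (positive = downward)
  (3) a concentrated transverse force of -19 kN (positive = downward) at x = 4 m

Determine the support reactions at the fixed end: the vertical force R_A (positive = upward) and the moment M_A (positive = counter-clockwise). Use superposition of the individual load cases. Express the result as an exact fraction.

R_A = 23 kN, M_A = 26 kN·m

Load 1 — uniform load w=11 kN/m over full span:
  R_A = wL = 11·6 = 66 kN
  M_A = wL²/2 = 11·6²/2 = 198 kN·m
Load 2 — triangular load w₀=-8 kN/m (0→w₀ over full span):
  R_A = w₀L/2 = (-8)·6/2 = -24 kN
  M_A = w₀L²/3 = (-8)·6²/3 = -96 kN·m
Load 3 — point force P=-19 kN at a=4 m (b=L-a=2):
  R_A = P = (-19) = -19 kN
  M_A = Pa = (-19)·4 = -76 kN·m
Superposition: R_A = 23 kN, M_A = 26 kN·m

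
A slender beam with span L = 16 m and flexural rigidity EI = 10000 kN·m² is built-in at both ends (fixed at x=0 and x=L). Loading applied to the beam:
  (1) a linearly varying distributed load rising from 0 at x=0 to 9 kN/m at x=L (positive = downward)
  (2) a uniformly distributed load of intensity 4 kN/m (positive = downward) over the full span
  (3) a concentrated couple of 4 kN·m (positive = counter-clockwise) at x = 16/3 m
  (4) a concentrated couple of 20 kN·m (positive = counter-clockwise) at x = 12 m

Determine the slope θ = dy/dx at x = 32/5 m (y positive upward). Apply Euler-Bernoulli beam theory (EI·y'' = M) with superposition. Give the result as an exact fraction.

Load 1 — triangular load w₀=9 kN/m (0→w₀ over full span):
  θ_1 = -w₀(2x(L-x)(L-2x)(x+2L)+x²(L-x)²)/(120LEI) = -9·(2·(32/5)·(16-(32/5))·(16-2·(32/5))·((32/5)+2·16)+(32/5)²·(16-(32/5))²)/(120·16·10000) = -3456/390625 rad
Load 2 — uniform load w=4 kN/m over full span:
  θ_2 = -wx(L-x)(L-2x)/(12EI) = -4·(32/5)·(16-(32/5))·(16-2·(32/5))/(12·10000) = -512/78125 rad
Load 3 — applied couple M₀=4 kN·m at a=16/3 m (b=L-a=32/3):
  θ_3 = (R_Ax²/2 - M_Ax - M₀(x-a))/EI  [x>a] with R_A=1/3, M_A=0 = ((1/3)·(32/5)²/2 - 0·(32/5) - 4·((32/5)-(16/3)))/10000 = 4/15625 rad
Load 4 — applied couple M₀=20 kN·m at a=12 m (b=L-a=4):
  θ_4 = (R_Ax²/2 - M_Ax)/EI  [x≤a] with R_A=45/32, M_A=25/4 = ((45/32)·(32/5)²/2 - (25/4)·(32/5))/10000 = -7/6250 rad
Superposition: θ = Σ θ_i = -12707/781250 rad ≈ -0.016265 rad

θ(32/5) = -12707/781250 rad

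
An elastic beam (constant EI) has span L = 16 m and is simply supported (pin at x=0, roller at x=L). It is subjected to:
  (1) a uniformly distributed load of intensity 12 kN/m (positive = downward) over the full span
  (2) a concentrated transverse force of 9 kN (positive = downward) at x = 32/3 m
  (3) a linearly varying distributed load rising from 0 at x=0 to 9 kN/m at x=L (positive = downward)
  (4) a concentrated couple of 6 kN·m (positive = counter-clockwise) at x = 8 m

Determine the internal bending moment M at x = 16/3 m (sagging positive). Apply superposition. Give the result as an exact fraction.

M(16/3) = 4258/9 kN·m

Load 1 — uniform load w=12 kN/m over full span:
  M_1 = wx(L-x)/2 = 12·(16/3)·(16-(16/3))/2 = 1024/3 kN·m
Load 2 — point force P=9 kN at a=32/3 m (b=L-a=16/3):
  M_2 = Pbx/L  [x≤a] = 9·(16/3)·(16/3)/16 = 16 kN·m
Load 3 — triangular load w₀=9 kN/m (0→w₀ over full span):
  M_3 = w₀Lx/6 - w₀x³/(6L) = 9·16·(16/3)/6 - 9·(16/3)³/(6·16) = 1024/9 kN·m
Load 4 — applied couple M₀=6 kN·m at a=8 m (b=L-a=8):
  M_4 = M₀x/L  [x≤a] = 6·(16/3)/16 = 2 kN·m
Superposition: M = Σ M_i = 4258/9 kN·m ≈ 473.111111 kN·m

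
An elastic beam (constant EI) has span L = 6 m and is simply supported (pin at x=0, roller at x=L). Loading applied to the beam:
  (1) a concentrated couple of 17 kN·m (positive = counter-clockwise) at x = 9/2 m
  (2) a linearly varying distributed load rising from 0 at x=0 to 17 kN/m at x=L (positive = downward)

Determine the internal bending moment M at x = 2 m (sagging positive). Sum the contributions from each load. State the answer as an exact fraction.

M(2) = 323/9 kN·m

Load 1 — applied couple M₀=17 kN·m at a=9/2 m (b=L-a=3/2):
  M_1 = M₀x/L  [x≤a] = 17·2/6 = 17/3 kN·m
Load 2 — triangular load w₀=17 kN/m (0→w₀ over full span):
  M_2 = w₀Lx/6 - w₀x³/(6L) = 17·6·2/6 - 17·2³/(6·6) = 272/9 kN·m
Superposition: M = Σ M_i = 323/9 kN·m ≈ 35.888889 kN·m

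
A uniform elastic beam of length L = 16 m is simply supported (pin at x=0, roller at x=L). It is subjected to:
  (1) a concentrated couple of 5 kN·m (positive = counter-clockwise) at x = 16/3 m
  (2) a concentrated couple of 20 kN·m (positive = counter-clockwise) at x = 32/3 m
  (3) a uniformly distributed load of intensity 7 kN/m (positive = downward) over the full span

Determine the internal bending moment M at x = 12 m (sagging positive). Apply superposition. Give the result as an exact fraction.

Load 1 — applied couple M₀=5 kN·m at a=16/3 m (b=L-a=32/3):
  M_1 = M₀x/L - M₀  [x>a] = 5·12/16 - 5 = -5/4 kN·m
Load 2 — applied couple M₀=20 kN·m at a=32/3 m (b=L-a=16/3):
  M_2 = M₀x/L - M₀  [x>a] = 20·12/16 - 20 = -5 kN·m
Load 3 — uniform load w=7 kN/m over full span:
  M_3 = wx(L-x)/2 = 7·12·(16-12)/2 = 168 kN·m
Superposition: M = Σ M_i = 647/4 kN·m ≈ 161.750000 kN·m

M(12) = 647/4 kN·m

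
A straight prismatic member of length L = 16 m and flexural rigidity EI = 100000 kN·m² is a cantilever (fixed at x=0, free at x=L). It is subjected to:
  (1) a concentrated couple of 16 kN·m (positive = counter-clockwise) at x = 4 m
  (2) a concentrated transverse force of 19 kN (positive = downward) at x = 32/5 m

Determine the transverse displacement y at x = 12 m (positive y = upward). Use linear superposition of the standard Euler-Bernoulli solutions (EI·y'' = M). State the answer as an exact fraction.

y(12) = -37492/1171875 m

Load 1 — applied couple M₀=16 kN·m at a=4 m (b=L-a=12):
  y_1 = M₀a(2x-a)/(2EI)  [x>a] = 16·4·(2·12-4)/(2·100000) = 4/625 m
Load 2 — point force P=19 kN at a=32/5 m (b=L-a=48/5):
  y_2 = -Pa²(3x-a)/(6EI)  [x>a] = -19·(32/5)²·(3·12-(32/5))/(6·100000) = -44992/1171875 m
Superposition: y = Σ y_i = -37492/1171875 m ≈ -0.031993 m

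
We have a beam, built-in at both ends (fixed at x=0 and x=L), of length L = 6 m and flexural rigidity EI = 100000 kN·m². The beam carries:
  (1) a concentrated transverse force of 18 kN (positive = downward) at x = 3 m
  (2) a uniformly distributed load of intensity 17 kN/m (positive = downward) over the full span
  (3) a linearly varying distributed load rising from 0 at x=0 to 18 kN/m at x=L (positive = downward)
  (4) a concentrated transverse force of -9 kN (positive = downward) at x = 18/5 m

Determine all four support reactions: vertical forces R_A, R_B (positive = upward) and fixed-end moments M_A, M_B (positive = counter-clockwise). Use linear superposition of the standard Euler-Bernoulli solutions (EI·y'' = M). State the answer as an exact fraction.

Load 1 — point force P=18 kN at a=3 m (b=L-a=3):
  R_A = Pb²(3a+b)/L³ = 18·3²·(3·3+3)/6³ = 9 kN
  M_A = Pab²/L² = 18·3·3²/6² = 27/2 kN·m
  R_B = Pa²(a+3b)/L³ = 18·3²·(3+3·3)/6³ = 9 kN
  M_B = -Pa²b/L² = -18·3²·3/6² = -27/2 kN·m
Load 2 — uniform load w=17 kN/m over full span:
  R_A = wL/2 = 17·6/2 = 51 kN
  M_A = wL²/12 = 17·6²/12 = 51 kN·m
  R_B = wL/2 = 17·6/2 = 51 kN
  M_B = -wL²/12 = -17·6²/12 = -51 kN·m
Load 3 — triangular load w₀=18 kN/m (0→w₀ over full span):
  R_A = 3w₀L/20 = 3·18·6/20 = 81/5 kN
  M_A = w₀L²/30 = 18·6²/30 = 108/5 kN·m
  R_B = 7w₀L/20 = 7·18·6/20 = 189/5 kN
  M_B = -w₀L²/20 = -18·6²/20 = -162/5 kN·m
Load 4 — point force P=-9 kN at a=18/5 m (b=L-a=12/5):
  R_A = Pb²(3a+b)/L³ = (-9)·(12/5)²·(3·(18/5)+(12/5))/6³ = -396/125 kN
  M_A = Pab²/L² = (-9)·(18/5)·(12/5)²/6² = -648/125 kN·m
  R_B = Pa²(a+3b)/L³ = (-9)·(18/5)²·((18/5)+3·(12/5))/6³ = -729/125 kN
  M_B = -Pa²b/L² = -(-9)·(18/5)²·(12/5)/6² = 972/125 kN·m
Superposition: R_A = 9129/125 kN, M_A = 20229/250 kN·m, R_B = 11496/125 kN, M_B = -22281/250 kN·m

R_A = 9129/125 kN, M_A = 20229/250 kN·m, R_B = 11496/125 kN, M_B = -22281/250 kN·m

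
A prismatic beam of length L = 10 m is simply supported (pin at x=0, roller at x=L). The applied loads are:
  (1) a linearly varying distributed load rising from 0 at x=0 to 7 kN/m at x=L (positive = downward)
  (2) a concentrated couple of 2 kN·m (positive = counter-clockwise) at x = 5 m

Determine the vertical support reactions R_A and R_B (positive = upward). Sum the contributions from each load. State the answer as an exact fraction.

R_A = 178/15 kN, R_B = 347/15 kN

Load 1 — triangular load w₀=7 kN/m (0→w₀ over full span):
  R_A = w₀L/6 = 7·10/6 = 35/3 kN
  R_B = w₀L/3 = 7·10/3 = 70/3 kN
Load 2 — applied couple M₀=2 kN·m at a=5 m (b=L-a=5):
  R_A = M₀/L = 2/10 = 1/5 kN
  R_B = -M₀/L = -2/10 = -1/5 kN
Superposition: R_A = 178/15 kN, R_B = 347/15 kN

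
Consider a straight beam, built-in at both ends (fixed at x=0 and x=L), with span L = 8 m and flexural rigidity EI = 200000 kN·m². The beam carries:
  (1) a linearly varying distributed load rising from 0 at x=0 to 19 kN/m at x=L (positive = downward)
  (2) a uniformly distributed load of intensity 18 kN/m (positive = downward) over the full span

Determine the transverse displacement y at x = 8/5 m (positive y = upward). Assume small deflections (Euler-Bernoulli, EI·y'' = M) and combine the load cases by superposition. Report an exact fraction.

y(8/5) = -84352/146484375 m

Load 1 — triangular load w₀=19 kN/m (0→w₀ over full span):
  y_1 = -w₀x²(L-x)²(x+2L)/(120LEI) = -19·(8/5)²·(8-(8/5))²·((8/5)+2·8)/(120·8·200000) = -26752/146484375 m
Load 2 — uniform load w=18 kN/m over full span:
  y_2 = -wx²(L-x)²/(24EI) = -18·(8/5)²·(8-(8/5))²/(24·200000) = -768/1953125 m
Superposition: y = Σ y_i = -84352/146484375 m ≈ -0.000576 m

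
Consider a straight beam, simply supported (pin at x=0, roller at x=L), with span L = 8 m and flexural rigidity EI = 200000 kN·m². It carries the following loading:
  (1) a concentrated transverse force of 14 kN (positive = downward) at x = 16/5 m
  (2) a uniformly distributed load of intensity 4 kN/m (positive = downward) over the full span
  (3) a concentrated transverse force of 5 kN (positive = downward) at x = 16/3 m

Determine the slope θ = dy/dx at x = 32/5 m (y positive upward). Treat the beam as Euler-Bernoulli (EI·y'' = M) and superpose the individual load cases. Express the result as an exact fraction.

Load 1 — point force P=14 kN at a=16/5 m (b=L-a=24/5):
  θ_1 = -Pa(2L²-6Lx+3x²+a²)/(6LEI)  [x>a] = -14·(16/5)·(2·8²-6·8·(32/5)+3·(32/5)²+(16/5)²)/(6·8·200000) = 84/390625 rad
Load 2 — uniform load w=4 kN/m over full span:
  θ_2 = -w(L³-6Lx²+4x³)/(24EI) = -4·(8³-6·8·(32/5)²+4·(32/5)³)/(24·200000) = 132/390625 rad
Load 3 — point force P=5 kN at a=16/3 m (b=L-a=8/3):
  θ_3 = -Pa(2L²-6Lx+3x²+a²)/(6LEI)  [x>a] = -5·(16/3)·(2·8²-6·8·(32/5)+3·(32/5)²+(16/3)²)/(6·8·200000) = 98/1265625 rad
Superposition: θ = Σ θ_i = 19946/31640625 rad ≈ 0.000630 rad

θ(32/5) = 19946/31640625 rad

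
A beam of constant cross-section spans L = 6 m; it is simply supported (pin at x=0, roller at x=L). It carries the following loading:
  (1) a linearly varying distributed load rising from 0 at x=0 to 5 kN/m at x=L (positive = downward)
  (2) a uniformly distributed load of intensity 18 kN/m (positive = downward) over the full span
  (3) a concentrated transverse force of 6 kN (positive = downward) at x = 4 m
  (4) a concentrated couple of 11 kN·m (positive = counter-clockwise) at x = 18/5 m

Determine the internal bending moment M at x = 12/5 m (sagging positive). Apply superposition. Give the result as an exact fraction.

M(12/5) = 2426/25 kN·m

Load 1 — triangular load w₀=5 kN/m (0→w₀ over full span):
  M_1 = w₀Lx/6 - w₀x³/(6L) = 5·6·(12/5)/6 - 5·(12/5)³/(6·6) = 252/25 kN·m
Load 2 — uniform load w=18 kN/m over full span:
  M_2 = wx(L-x)/2 = 18·(12/5)·(6-(12/5))/2 = 1944/25 kN·m
Load 3 — point force P=6 kN at a=4 m (b=L-a=2):
  M_3 = Pbx/L  [x≤a] = 6·2·(12/5)/6 = 24/5 kN·m
Load 4 — applied couple M₀=11 kN·m at a=18/5 m (b=L-a=12/5):
  M_4 = M₀x/L  [x≤a] = 11·(12/5)/6 = 22/5 kN·m
Superposition: M = Σ M_i = 2426/25 kN·m ≈ 97.040000 kN·m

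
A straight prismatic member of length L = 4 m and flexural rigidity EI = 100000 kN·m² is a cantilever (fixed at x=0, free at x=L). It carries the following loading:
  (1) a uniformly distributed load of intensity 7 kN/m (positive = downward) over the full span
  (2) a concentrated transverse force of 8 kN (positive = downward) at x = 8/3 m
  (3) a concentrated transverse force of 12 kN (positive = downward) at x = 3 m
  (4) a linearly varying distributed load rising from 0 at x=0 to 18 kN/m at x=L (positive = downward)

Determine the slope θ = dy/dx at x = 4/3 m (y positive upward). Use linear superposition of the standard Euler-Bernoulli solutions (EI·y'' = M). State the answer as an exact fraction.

θ(4/3) = -526/253125 rad

Load 1 — uniform load w=7 kN/m over full span:
  θ_1 = -wx(x²-3Lx+3L²)/(6EI) = -7·(4/3)·((4/3)²-3·4·(4/3)+3·4²)/(6·100000) = -133/253125 rad
Load 2 — point force P=8 kN at a=8/3 m (b=L-a=4/3):
  θ_2 = -Px(2a-x)/(2EI)  [x≤a] = -8·(4/3)·(2·(8/3)-(4/3))/(2·100000) = -2/9375 rad
Load 3 — point force P=12 kN at a=3 m (b=L-a=1):
  θ_3 = -Px(2a-x)/(2EI)  [x≤a] = -12·(4/3)·(2·3-(4/3))/(2·100000) = -7/18750 rad
Load 4 — triangular load w₀=18 kN/m (0→w₀ over full span):
  θ_4 = (w₀Lx²/4-w₀L²x/3-w₀x⁴/(24L))/EI = (18·4·(4/3)²/4-18·4²·(4/3)/3-18·(4/3)⁴/(24·4))/100000 = -163/168750 rad
Superposition: θ = Σ θ_i = -526/253125 rad ≈ -0.002078 rad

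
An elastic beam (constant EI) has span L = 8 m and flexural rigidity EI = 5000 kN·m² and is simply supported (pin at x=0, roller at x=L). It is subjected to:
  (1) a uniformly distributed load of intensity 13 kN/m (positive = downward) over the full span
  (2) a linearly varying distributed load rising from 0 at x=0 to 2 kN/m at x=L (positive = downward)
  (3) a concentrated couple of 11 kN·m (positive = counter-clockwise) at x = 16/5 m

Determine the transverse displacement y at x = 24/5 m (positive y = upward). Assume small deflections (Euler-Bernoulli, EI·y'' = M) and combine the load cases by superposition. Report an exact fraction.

Load 1 — uniform load w=13 kN/m over full span:
  y_1 = -wx(L³-2Lx²+x³)/(24EI) = -13·(24/5)·(8³-2·8·(24/5)²+(24/5)³)/(24·5000) = -51584/390625 m
Load 2 — triangular load w₀=2 kN/m (0→w₀ over full span):
  y_2 = -w₀x(7L⁴-10L²x²+3x⁴)/(360LEI) = -2·(24/5)·(7·8⁴-10·8²·(24/5)²+3·(24/5)⁴)/(360·8·5000) = -303104/29296875 m
Load 3 — applied couple M₀=11 kN·m at a=16/5 m (b=L-a=24/5):
  y_3 = (M₀x³/(6L)-M₀(x-a)²/2+C₁x)/EI  [x>a] with C₁=M₀(3b²-L²)/(6L)=88/75 = (11·(24/5)³/(6·8)-11·((24/5)-(16/5))²/2+(88/75)·(24/5))/5000 = 264/78125 m
Superposition: y = Σ y_i = -4072904/29296875 m ≈ -0.139022 m

y(24/5) = -4072904/29296875 m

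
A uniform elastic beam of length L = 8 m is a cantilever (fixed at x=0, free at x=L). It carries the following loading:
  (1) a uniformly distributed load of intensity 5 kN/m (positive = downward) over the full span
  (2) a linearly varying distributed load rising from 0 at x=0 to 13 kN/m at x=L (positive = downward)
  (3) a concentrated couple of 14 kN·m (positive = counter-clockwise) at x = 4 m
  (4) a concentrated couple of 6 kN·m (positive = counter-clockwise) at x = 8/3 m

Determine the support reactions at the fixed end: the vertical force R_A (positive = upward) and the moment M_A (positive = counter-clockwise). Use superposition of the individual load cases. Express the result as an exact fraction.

R_A = 92 kN, M_A = 1252/3 kN·m

Load 1 — uniform load w=5 kN/m over full span:
  R_A = wL = 5·8 = 40 kN
  M_A = wL²/2 = 5·8²/2 = 160 kN·m
Load 2 — triangular load w₀=13 kN/m (0→w₀ over full span):
  R_A = w₀L/2 = 13·8/2 = 52 kN
  M_A = w₀L²/3 = 13·8²/3 = 832/3 kN·m
Load 3 — applied couple M₀=14 kN·m at a=4 m (b=L-a=4):
  R_A = 0 kN
  M_A = -M₀ = -14 kN·m
Load 4 — applied couple M₀=6 kN·m at a=8/3 m (b=L-a=16/3):
  R_A = 0 kN
  M_A = -M₀ = -6 kN·m
Superposition: R_A = 92 kN, M_A = 1252/3 kN·m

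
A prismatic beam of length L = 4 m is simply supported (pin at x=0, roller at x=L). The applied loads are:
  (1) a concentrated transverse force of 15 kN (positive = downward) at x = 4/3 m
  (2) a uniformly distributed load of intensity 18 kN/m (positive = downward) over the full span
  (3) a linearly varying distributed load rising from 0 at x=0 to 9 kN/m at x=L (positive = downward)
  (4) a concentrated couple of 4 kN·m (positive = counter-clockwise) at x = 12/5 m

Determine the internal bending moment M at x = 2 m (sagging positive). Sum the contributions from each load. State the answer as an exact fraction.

M(2) = 57 kN·m

Load 1 — point force P=15 kN at a=4/3 m (b=L-a=8/3):
  M_1 = Pa(L-x)/L  [x>a] = 15·(4/3)·(4-2)/4 = 10 kN·m
Load 2 — uniform load w=18 kN/m over full span:
  M_2 = wx(L-x)/2 = 18·2·(4-2)/2 = 36 kN·m
Load 3 — triangular load w₀=9 kN/m (0→w₀ over full span):
  M_3 = w₀Lx/6 - w₀x³/(6L) = 9·4·2/6 - 9·2³/(6·4) = 9 kN·m
Load 4 — applied couple M₀=4 kN·m at a=12/5 m (b=L-a=8/5):
  M_4 = M₀x/L  [x≤a] = 4·2/4 = 2 kN·m
Superposition: M = Σ M_i = 57 kN·m ≈ 57.000000 kN·m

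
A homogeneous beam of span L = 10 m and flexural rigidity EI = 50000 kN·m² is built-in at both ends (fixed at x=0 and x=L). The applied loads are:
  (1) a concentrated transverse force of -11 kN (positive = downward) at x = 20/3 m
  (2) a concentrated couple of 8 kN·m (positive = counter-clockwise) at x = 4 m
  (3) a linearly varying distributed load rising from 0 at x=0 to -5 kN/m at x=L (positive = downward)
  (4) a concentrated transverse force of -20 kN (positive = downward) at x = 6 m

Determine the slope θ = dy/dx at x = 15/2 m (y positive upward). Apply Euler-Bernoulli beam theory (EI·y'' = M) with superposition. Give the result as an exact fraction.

Load 1 — point force P=-11 kN at a=20/3 m (b=L-a=10/3):
  θ_1 = Pa²(L-x)(2bL-(3b+a)(L-x))/(2L³EI)  [x>a] = (-11)·(20/3)²·(10-(15/2))·(2·(10/3)·10-(3·(10/3)+(20/3))·(10-(15/2)))/(2·10³·50000) = -11/36000 rad
Load 2 — applied couple M₀=8 kN·m at a=4 m (b=L-a=6):
  θ_2 = (R_Ax²/2 - M_Ax - M₀(x-a))/EI  [x>a] with R_A=144/125, M_A=24/25 = ((144/125)·(15/2)²/2 - (24/25)·(15/2) - 8·((15/2)-4))/50000 = -7/125000 rad
Load 3 — triangular load w₀=-5 kN/m (0→w₀ over full span):
  θ_3 = -w₀(2x(L-x)(L-2x)(x+2L)+x²(L-x)²)/(120LEI) = -(-5)·(2·(15/2)·(10-(15/2))·(10-2·(15/2))·((15/2)+2·10)+(15/2)²·(10-(15/2))²)/(120·10·50000) = -41/102400 rad
Load 4 — point force P=-20 kN at a=6 m (b=L-a=4):
  θ_4 = Pa²(L-x)(2bL-(3b+a)(L-x))/(2L³EI)  [x>a] = (-20)·6²·(10-(15/2))·(2·4·10-(3·4+6)·(10-(15/2)))/(2·10³·50000) = -63/100000 rad
Superposition: θ = Σ θ_i = -801761/576000000 rad ≈ -0.001392 rad

θ(15/2) = -801761/576000000 rad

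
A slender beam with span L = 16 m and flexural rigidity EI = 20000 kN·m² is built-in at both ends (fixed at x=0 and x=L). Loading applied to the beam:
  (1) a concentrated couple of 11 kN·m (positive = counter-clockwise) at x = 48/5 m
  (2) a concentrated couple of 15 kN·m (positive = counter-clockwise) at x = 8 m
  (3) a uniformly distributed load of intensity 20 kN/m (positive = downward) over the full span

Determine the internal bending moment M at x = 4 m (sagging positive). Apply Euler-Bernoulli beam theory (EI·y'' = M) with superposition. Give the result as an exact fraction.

M(4) = 33389/600 kN·m

Load 1 — applied couple M₀=11 kN·m at a=48/5 m (b=L-a=32/5):
  M_1 = R_Ax - M_A  [x≤a] with R_A=99/100, M_A=88/25 = (99/100)·4 - (88/25) = 11/25 kN·m
Load 2 — applied couple M₀=15 kN·m at a=8 m (b=L-a=8):
  M_2 = R_Ax - M_A  [x≤a] with R_A=45/32, M_A=15/4 = (45/32)·4 - (15/4) = 15/8 kN·m
Load 3 — uniform load w=20 kN/m over full span:
  M_3 = wLx/2 - wL²/12 - wx²/2 = 20·16·4/2 - 20·16²/12 - 20·4²/2 = 160/3 kN·m
Superposition: M = Σ M_i = 33389/600 kN·m ≈ 55.648333 kN·m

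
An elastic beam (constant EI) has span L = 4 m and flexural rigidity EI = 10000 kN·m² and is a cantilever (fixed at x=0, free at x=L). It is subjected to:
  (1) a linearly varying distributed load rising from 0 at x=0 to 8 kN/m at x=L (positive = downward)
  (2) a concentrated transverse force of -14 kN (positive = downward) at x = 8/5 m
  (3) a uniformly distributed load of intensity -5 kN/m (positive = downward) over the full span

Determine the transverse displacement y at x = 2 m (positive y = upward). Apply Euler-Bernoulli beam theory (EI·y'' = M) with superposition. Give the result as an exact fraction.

y(2) = 1151/625000 m

Load 1 — triangular load w₀=8 kN/m (0→w₀ over full span):
  y_1 = (w₀Lx³/12-w₀L²x²/6-w₀x⁵/(120L))/EI = (8·4·2³/12-8·4²·2²/6-8·2⁵/(120·4))/10000 = -121/18750 m
Load 2 — point force P=-14 kN at a=8/5 m (b=L-a=12/5):
  y_2 = -Pa²(3x-a)/(6EI)  [x>a] = -(-14)·(8/5)²·(3·2-(8/5))/(6·10000) = 616/234375 m
Load 3 — uniform load w=-5 kN/m over full span:
  y_3 = -wx²(x²-4Lx+6L²)/(24EI) = -(-5)·2²·(2²-4·4·2+6·4²)/(24·10000) = 17/3000 m
Superposition: y = Σ y_i = 1151/625000 m ≈ 0.001842 m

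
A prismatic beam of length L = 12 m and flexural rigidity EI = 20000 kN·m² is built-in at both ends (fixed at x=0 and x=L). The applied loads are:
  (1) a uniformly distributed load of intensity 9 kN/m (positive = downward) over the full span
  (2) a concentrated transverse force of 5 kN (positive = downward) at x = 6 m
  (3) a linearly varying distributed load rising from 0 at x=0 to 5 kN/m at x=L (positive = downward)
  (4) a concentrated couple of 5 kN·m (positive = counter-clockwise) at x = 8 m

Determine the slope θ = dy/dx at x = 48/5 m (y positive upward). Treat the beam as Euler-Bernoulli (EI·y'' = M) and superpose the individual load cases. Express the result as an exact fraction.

θ(48/5) = 2171/250000 rad

Load 1 — uniform load w=9 kN/m over full span:
  θ_1 = -wx(L-x)(L-2x)/(12EI) = -9·(48/5)·(12-(48/5))·(12-2·(48/5))/(12·20000) = 486/78125 rad
Load 2 — point force P=5 kN at a=6 m (b=L-a=6):
  θ_2 = Pa²(L-x)(2bL-(3b+a)(L-x))/(2L³EI)  [x>a] = 5·6²·(12-(48/5))·(2·6·12-(3·6+6)·(12-(48/5)))/(2·12³·20000) = 27/50000 rad
Load 3 — triangular load w₀=5 kN/m (0→w₀ over full span):
  θ_3 = -w₀(2x(L-x)(L-2x)(x+2L)+x²(L-x)²)/(120LEI) = -5·(2·(48/5)·(12-(48/5))·(12-2·(48/5))·((48/5)+2·12)+(48/5)²·(12-(48/5))²)/(120·12·20000) = 144/78125 rad
Load 4 — applied couple M₀=5 kN·m at a=8 m (b=L-a=4):
  θ_4 = (R_Ax²/2 - M_Ax - M₀(x-a))/EI  [x>a] with R_A=5/9, M_A=5/3 = ((5/9)·(48/5)²/2 - (5/3)·(48/5) - 5·((48/5)-8))/20000 = 1/12500 rad
Superposition: θ = Σ θ_i = 2171/250000 rad ≈ 0.008684 rad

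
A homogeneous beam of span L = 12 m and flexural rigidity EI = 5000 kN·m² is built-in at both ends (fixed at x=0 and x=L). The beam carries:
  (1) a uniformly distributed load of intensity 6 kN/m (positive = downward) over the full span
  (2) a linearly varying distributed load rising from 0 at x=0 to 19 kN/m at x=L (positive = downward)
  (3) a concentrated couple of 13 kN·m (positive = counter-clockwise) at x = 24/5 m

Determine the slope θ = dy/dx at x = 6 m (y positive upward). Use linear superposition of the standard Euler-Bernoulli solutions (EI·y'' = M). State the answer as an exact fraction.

Load 1 — uniform load w=6 kN/m over full span:
  θ_1 = -wx(L-x)(L-2x)/(12EI) = -6·6·(12-6)·(12-2·6)/(12·5000) = 0 rad
Load 2 — triangular load w₀=19 kN/m (0→w₀ over full span):
  θ_2 = -w₀(2x(L-x)(L-2x)(x+2L)+x²(L-x)²)/(120LEI) = -19·(2·6·(12-6)·(12-2·6)·(6+2·12)+6²·(12-6)²)/(120·12·5000) = -171/50000 rad
Load 3 — applied couple M₀=13 kN·m at a=24/5 m (b=L-a=36/5):
  θ_3 = (R_Ax²/2 - M_Ax - M₀(x-a))/EI  [x>a] with R_A=39/25, M_A=39/25 = ((39/25)·6²/2 - (39/25)·6 - 13·(6-(24/5)))/5000 = 39/62500 rad
Superposition: θ = Σ θ_i = -699/250000 rad ≈ -0.002796 rad

θ(6) = -699/250000 rad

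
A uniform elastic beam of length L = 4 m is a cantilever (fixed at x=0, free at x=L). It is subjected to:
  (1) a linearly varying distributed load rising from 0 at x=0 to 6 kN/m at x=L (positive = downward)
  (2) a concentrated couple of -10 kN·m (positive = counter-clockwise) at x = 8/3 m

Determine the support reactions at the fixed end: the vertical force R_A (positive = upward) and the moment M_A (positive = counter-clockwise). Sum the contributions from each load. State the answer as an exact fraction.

R_A = 12 kN, M_A = 42 kN·m

Load 1 — triangular load w₀=6 kN/m (0→w₀ over full span):
  R_A = w₀L/2 = 6·4/2 = 12 kN
  M_A = w₀L²/3 = 6·4²/3 = 32 kN·m
Load 2 — applied couple M₀=-10 kN·m at a=8/3 m (b=L-a=4/3):
  R_A = 0 kN
  M_A = -M₀ = -(-10) = 10 kN·m
Superposition: R_A = 12 kN, M_A = 42 kN·m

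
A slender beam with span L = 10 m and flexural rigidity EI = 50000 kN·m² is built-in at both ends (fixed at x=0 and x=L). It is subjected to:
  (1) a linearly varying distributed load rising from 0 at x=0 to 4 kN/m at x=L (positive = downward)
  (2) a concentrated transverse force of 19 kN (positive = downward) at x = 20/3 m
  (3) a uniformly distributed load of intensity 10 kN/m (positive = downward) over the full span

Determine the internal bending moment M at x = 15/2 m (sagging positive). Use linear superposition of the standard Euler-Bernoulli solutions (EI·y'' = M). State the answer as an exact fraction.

Load 1 — triangular load w₀=4 kN/m (0→w₀ over full span):
  M_1 = 3w₀Lx/20 - w₀L²/30 - w₀x³/(6L) = 3·4·10·(15/2)/20 - 4·10²/30 - 4·(15/2)³/(6·10) = 85/24 kN·m
Load 2 — point force P=19 kN at a=20/3 m (b=L-a=10/3):
  M_2 = Pa²(a+3b)(L-x)/L³ - Pa²b/L²  [x>a] = 19·(20/3)²·((20/3)+3·(10/3))·(10-(15/2))/10³ - 19·(20/3)²·(10/3)/10² = 190/27 kN·m
Load 3 — uniform load w=10 kN/m over full span:
  M_3 = wLx/2 - wL²/12 - wx²/2 = 10·10·(15/2)/2 - 10·10²/12 - 10·(15/2)²/2 = 125/12 kN·m
Superposition: M = Σ M_i = 4535/216 kN·m ≈ 20.995370 kN·m

M(15/2) = 4535/216 kN·m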